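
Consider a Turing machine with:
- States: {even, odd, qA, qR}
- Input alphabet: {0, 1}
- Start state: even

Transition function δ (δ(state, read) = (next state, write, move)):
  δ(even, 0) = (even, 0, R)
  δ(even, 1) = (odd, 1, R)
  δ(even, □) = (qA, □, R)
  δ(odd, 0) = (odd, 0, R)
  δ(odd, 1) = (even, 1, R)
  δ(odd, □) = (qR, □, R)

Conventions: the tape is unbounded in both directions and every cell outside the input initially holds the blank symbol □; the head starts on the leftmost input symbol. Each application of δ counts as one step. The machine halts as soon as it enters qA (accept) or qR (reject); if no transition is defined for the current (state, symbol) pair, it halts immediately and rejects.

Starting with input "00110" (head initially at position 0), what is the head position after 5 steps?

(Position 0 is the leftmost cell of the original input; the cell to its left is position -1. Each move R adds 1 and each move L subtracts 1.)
Step 0: [even]00110 (head at position 0)
Step 1: δ(even, 0) = (even, 0, R)  ⊢  0[even]0110 (head at position 1)
Step 2: δ(even, 0) = (even, 0, R)  ⊢  00[even]110 (head at position 2)
Step 3: δ(even, 1) = (odd, 1, R)  ⊢  001[odd]10 (head at position 3)
Step 4: δ(odd, 1) = (even, 1, R)  ⊢  0011[even]0 (head at position 4)
Step 5: δ(even, 0) = (even, 0, R)  ⊢  00110[even]□ (head at position 5)
Head position after 5 steps: 5

Final answer: Position 5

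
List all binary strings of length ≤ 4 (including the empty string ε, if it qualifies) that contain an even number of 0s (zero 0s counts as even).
Checking every binary string of length 0 to 4:
  Length 0: accepted: ε | rejected: (none)
  Length 1: accepted: 1 | rejected: 0
  Length 2: accepted: 00, 11 | rejected: 01, 10
  Length 3: accepted: 001, 010, 100, 111 | rejected: 000, 011, 101, 110
  Length 4: accepted: 0000, 0011, 0101, 0110, 1001, 1010, 1100, 1111 | rejected: 0001, 0010, 0100, 0111, 1000, 1011, 1101, 1110
Total: 16 string(s).

Final answer: ε, 1, 00, 11, 001, 010, 100, 111, 0000, 0011, 0101, 0110, 1001, 1010, 1100, 1111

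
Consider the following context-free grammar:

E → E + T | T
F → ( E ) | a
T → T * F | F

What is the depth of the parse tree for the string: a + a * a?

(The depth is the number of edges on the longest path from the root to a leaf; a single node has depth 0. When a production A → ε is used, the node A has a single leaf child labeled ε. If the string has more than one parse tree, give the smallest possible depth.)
The grammar is unambiguous; the parse tree of a + a * a is:
E → E + T at the root (depth 0).
  Left E (depth 1) → T (2) → F (3) → a (4).
  Right T (depth 1) → T * F; that T (2) → F (3) → a (4); F (2) → a (3).
The longest root-to-leaf paths have 4 edges.
Depth = 4.

Final answer: 4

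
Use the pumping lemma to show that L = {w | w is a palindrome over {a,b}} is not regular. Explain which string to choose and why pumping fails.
Language: L = {w | w is a palindrome over {a,b}} (strings that read the same forwards and backwards)
Step 1: Assume for contradiction that L is regular, with pumping length p.
Step 2: Choose s = a^p b a^p. Then s ∈ L (it reads the same forwards and backwards) and |s| ≥ p.
Step 3: Consider any decomposition s = xyz with |xy| ≤ p and |y| > 0. Since |xy| ≤ p and the first p symbols of s are all a's, y = a^k for some k with 1 ≤ k ≤ p.
Step 4: Pumping up (i = 2): xy²z = a^(p+k) b a^p. Its reverse is a^p b a^(p+k) ≠ a^(p+k) b a^p (the single b is no longer in the middle), so xy²z is not a palindrome and xy²z ∉ L.
This contradicts the pumping lemma, so L is not regular.

Final answer: Choose s = a^p b a^p. Since |xy| ≤ p, y = a^k with k ≥ 1. Then xy²z = a^(p+k) b a^p is not a palindrome, so ∉ L.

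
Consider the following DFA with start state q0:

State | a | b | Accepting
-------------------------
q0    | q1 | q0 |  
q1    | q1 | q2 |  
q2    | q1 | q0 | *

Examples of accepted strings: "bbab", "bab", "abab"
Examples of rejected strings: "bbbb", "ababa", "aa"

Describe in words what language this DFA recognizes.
strings over {a,b} ending with 'ab'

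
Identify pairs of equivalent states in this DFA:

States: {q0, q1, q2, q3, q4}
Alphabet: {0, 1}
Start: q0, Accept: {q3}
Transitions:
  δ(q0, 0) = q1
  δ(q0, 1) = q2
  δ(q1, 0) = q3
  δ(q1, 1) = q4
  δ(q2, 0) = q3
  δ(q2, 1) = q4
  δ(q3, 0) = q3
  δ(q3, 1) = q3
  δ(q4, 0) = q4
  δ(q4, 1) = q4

Using the table-filling algorithm:
Round 0 – mark pairs where exactly one state is accepting: (q0,q3), (q1,q3), (q2,q3), (q3,q4)
Round 1 – newly marked: (q0,q1) [on 0: q1 vs q3, already marked]; (q0,q2) [on 0: q1 vs q3, already marked]; (q1,q4) [on 0: q3 vs q4, already marked]; (q2,q4) [on 0: q3 vs q4, already marked]
Round 2 – newly marked: (q0,q4) [on 0: q1 vs q4, already marked]
No further pairs can be marked.
(q1, q2) unmarked: δ(q1,0)=q3, δ(q2,0)=q3; δ(q1,1)=q4, δ(q2,1)=q4 → equivalent
Equivalent pairs: (q1, q2)

Final answer: Equivalent pairs: (q1, q2)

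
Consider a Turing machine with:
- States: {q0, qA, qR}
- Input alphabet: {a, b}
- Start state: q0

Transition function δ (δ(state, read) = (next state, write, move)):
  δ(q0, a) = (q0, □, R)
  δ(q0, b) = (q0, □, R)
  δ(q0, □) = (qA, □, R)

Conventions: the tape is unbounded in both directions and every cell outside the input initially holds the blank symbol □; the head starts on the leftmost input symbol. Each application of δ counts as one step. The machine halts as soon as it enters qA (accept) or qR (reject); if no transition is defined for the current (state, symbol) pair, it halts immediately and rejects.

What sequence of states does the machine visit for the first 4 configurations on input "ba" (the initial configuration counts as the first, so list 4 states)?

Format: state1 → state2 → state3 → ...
Step 0: [q0]ba (head at position 0)
Step 1: δ(q0, b) = (q0, □, R)  ⊢  □[q0]a (head at position 1)
Step 2: δ(q0, a) = (q0, □, R)  ⊢  □□[q0]□ (head at position 2)
Step 3: δ(q0, □) = (qA, □, R)  ⊢  □□□[qA]□ (head at position 3)
Reading off the states of these 4 configurations: q0 → q0 → q0 → qA

Final answer: q0 → q0 → q0 → qA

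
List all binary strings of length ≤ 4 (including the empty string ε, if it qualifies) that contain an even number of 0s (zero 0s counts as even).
Checking every binary string of length 0 to 4:
  Length 0: accepted: ε | rejected: (none)
  Length 1: accepted: 1 | rejected: 0
  Length 2: accepted: 00, 11 | rejected: 01, 10
  Length 3: accepted: 001, 010, 100, 111 | rejected: 000, 011, 101, 110
  Length 4: accepted: 0000, 0011, 0101, 0110, 1001, 1010, 1100, 1111 | rejected: 0001, 0010, 0100, 0111, 1000, 1011, 1101, 1110
Total: 16 string(s).

Final answer: ε, 1, 00, 11, 001, 010, 100, 111, 0000, 0011, 0101, 0110, 1001, 1010, 1100, 1111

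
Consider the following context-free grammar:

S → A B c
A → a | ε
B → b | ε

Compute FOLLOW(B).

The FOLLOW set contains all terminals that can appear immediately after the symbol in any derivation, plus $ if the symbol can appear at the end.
B occurs in S → A B c, immediately followed by the terminal c. So FOLLOW(B) = {c}.

Final answer: {c}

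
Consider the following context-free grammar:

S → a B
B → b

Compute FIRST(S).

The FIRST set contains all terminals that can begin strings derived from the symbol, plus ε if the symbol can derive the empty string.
S has the single production S → a B, whose right-hand side begins with the terminal a. So FIRST(S) = {a}.

Final answer: {a}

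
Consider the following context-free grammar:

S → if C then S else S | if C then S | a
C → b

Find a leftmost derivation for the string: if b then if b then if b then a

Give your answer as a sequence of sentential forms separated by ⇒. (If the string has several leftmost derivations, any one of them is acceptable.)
Start with S.
Step 1: the leftmost non-terminal is S; apply S → if C then S:  if C then S
Step 2: the leftmost non-terminal is C; apply C → b:  if b then S
Step 3: the leftmost non-terminal is S; apply S → if C then S:  if b then if C then S
Step 4: the leftmost non-terminal is C; apply C → b:  if b then if b then S
Step 5: the leftmost non-terminal is S; apply S → if C then S:  if b then if b then if C then S
Step 6: the leftmost non-terminal is C; apply C → b:  if b then if b then if b then S
Step 7: the leftmost non-terminal is S; apply S → a:  if b then if b then if b then a

Final answer: S ⇒ if C then S ⇒ if b then S ⇒ if b then if C then S ⇒ if b then if b then S ⇒ if b then if b then if C then S ⇒ if b then if b then if b then S ⇒ if b then if b then if b then a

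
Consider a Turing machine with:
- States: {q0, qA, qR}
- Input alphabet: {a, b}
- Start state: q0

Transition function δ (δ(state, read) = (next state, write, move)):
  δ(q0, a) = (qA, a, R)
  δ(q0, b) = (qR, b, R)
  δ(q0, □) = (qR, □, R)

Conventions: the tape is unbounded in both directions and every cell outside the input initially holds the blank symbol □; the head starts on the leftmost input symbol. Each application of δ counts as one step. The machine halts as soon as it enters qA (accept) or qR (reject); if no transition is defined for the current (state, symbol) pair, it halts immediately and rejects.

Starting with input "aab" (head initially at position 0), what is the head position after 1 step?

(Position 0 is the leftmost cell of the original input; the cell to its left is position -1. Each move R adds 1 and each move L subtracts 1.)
Step 0: [q0]aab (head at position 0)
Step 1: δ(q0, a) = (qA, a, R)  ⊢  a[qA]ab (head at position 1)
Head position after 1 step: 1

Final answer: Position 1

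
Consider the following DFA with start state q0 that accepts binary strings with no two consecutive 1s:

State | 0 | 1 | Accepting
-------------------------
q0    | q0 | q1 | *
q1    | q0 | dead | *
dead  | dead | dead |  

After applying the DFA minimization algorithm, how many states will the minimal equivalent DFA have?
All 3 states are reachable from q0, so none can be removed as unreachable.
Table-filling: first mark every (accepting, non-accepting) pair as distinguishable (accepting: {q0, q1}; non-accepting: {dead}).
Round 1: (q0, q1) on '1' go to q1 and dead, already distinguishable → mark.
Every pair of states is distinguishable, so the DFA is already minimal.
Equivalence classes: {q0}, {q1}, {dead} → 3 states.

Final answer: 3 states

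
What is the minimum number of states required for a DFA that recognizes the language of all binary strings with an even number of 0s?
Language: binary strings with an even number of 0s
Lower bound (Myhill–Nerode): the prefixes ε, 0 are pairwise distinguishable:
  ε vs 0: suffix ε distinguishes them (ε has zero 0s (accepted), 0 has one 0 (rejected))
So any DFA needs at least 2 states.
Upper bound: a DFA with 2 states exists (one state per class above).
Minimum states: 2

Final answer: 2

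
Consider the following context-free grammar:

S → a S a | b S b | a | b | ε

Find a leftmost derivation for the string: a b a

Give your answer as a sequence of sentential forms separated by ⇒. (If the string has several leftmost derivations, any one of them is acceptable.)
Start with S.
Step 1: the leftmost non-terminal is S; apply S → a S a:  a S a
Step 2: the leftmost non-terminal is S; apply S → b:  a b a

Final answer: S ⇒ a S a ⇒ a b a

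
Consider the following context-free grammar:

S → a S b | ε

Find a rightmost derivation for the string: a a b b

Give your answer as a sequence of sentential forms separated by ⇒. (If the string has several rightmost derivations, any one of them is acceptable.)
Start with S.
Step 1: the rightmost non-terminal is S; apply S → a S b:  a S b
Step 2: the rightmost non-terminal is S; apply S → a S b:  a a S b b
Step 3: the rightmost non-terminal is S; apply S → ε:  a a b b

Final answer: S ⇒ a S b ⇒ a a S b b ⇒ a a b b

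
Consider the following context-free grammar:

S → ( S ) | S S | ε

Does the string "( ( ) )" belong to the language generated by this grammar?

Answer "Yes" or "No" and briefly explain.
A derivation exists: S ⇒ ( S ) ⇒ ( ( S ) ) ⇒ ( ( ) ) (using S → ( S ) twice, then S → ε).

Final answer: Yes - a valid derivation exists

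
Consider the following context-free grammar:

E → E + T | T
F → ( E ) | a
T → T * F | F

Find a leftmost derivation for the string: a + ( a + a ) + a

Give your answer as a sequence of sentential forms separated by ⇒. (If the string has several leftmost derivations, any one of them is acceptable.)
Start with E.
Step 1: the leftmost non-terminal is E; apply E → E + T:  E + T
Step 2: the leftmost non-terminal is E; apply E → E + T:  E + T + T
Step 3: the leftmost non-terminal is E; apply E → T:  T + T + T
Step 4: the leftmost non-terminal is T; apply T → F:  F + T + T
Step 5: the leftmost non-terminal is F; apply F → a:  a + T + T
Step 6: the leftmost non-terminal is T; apply T → F:  a + F + T
Step 7: the leftmost non-terminal is F; apply F → ( E ):  a + ( E ) + T
Step 8: the leftmost non-terminal is E; apply E → E + T:  a + ( E + T ) + T
Step 9: the leftmost non-terminal is E; apply E → T:  a + ( T + T ) + T
Step 10: the leftmost non-terminal is T; apply T → F:  a + ( F + T ) + T
Step 11: the leftmost non-terminal is F; apply F → a:  a + ( a + T ) + T
Step 12: the leftmost non-terminal is T; apply T → F:  a + ( a + F ) + T
Step 13: the leftmost non-terminal is F; apply F → a:  a + ( a + a ) + T
Step 14: the leftmost non-terminal is T; apply T → F:  a + ( a + a ) + F
Step 15: the leftmost non-terminal is F; apply F → a:  a + ( a + a ) + a

Final answer: E ⇒ E + T ⇒ E + T + T ⇒ T + T + T ⇒ F + T + T ⇒ a + T + T ⇒ a + F + T ⇒ a + ( E ) + T ⇒ a + ( E + T ) + T ⇒ a + ( T + T ) + T ⇒ a + ( F + T ) + T ⇒ a + ( a + T ) + T ⇒ a + ( a + F ) + T ⇒ a + ( a + a ) + T ⇒ a + ( a + a ) + F ⇒ a + ( a + a ) + a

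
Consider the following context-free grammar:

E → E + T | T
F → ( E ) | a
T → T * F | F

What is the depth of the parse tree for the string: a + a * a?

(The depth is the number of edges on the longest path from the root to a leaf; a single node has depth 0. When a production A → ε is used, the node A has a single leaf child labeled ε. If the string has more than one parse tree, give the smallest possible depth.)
The grammar is unambiguous; the parse tree of a + a * a is:
E → E + T at the root (depth 0).
  Left E (depth 1) → T (2) → F (3) → a (4).
  Right T (depth 1) → T * F; that T (2) → F (3) → a (4); F (2) → a (3).
The longest root-to-leaf paths have 4 edges.
Depth = 4.

Final answer: 4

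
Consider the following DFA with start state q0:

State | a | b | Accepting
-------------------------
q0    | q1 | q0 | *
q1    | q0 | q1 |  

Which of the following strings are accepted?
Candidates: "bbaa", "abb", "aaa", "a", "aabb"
"bbaa": q0 → q0 → q0 → q1 → q0; q0 is accepting → accepted
"abb": q0 → q1 → q1 → q1; q1 is not accepting → rejected
"aaa": q0 → q1 → q0 → q1; q1 is not accepting → rejected
"a": q0 → q1; q1 is not accepting → rejected
"aabb": q0 → q1 → q0 → q0 → q0; q0 is accepting → accepted

Final answer: "bbaa", "aabb"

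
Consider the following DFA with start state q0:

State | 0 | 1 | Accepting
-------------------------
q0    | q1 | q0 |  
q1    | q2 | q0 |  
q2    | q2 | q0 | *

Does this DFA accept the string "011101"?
Start in q0.
Read '0': q0 → q1
Read '1': q1 → q0
Read '1': q0 → q0
Read '1': q0 → q0
Read '0': q0 → q1
Read '1': q1 → q0
Final state q0 is not accepting, so the string is rejected.

Final answer: No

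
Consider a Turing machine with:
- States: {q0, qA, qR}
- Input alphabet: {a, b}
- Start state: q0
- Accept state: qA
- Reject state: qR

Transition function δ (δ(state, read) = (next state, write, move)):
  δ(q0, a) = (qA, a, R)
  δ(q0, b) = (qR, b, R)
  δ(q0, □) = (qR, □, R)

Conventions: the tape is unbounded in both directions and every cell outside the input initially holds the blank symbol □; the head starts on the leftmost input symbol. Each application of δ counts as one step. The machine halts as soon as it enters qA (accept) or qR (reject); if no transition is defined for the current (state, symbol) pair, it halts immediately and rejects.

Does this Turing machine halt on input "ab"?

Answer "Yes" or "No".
Step 0: [q0]ab (head at position 0)
Step 1: δ(q0, a) = (qA, a, R)  ⊢  a[qA]b (head at position 1)
The machine is in qA, so it halts and accepts.
It halts after 1 steps.

Final answer: Yes - halts after 1 steps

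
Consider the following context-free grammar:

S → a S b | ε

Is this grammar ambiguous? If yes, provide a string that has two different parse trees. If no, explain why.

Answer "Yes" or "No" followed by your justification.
At every step exactly one production applies: if the remaining string to generate is non-empty it starts with a and ends with b, forcing S → a S b; if it is empty, S → ε is forced. Hence each string a^n b^n has exactly one derivation (S → a S b applied n times, then S → ε) and one parse tree.

Final answer: No - the grammar is unambiguous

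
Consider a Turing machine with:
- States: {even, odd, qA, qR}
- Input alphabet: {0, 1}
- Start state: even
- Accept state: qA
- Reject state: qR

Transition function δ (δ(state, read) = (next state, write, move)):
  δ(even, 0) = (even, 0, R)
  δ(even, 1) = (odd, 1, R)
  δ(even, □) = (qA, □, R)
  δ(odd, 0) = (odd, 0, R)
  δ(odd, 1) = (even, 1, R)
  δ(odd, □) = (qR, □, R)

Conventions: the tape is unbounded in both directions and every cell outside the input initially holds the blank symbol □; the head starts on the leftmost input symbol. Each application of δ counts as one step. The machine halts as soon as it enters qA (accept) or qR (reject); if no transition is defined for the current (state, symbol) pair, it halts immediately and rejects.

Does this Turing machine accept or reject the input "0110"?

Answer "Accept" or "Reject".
Step 0: [even]0110 (head at position 0)
Step 1: δ(even, 0) = (even, 0, R)  ⊢  0[even]110 (head at position 1)
Step 2: δ(even, 1) = (odd, 1, R)  ⊢  01[odd]10 (head at position 2)
Step 3: δ(odd, 1) = (even, 1, R)  ⊢  011[even]0 (head at position 3)
Step 4: δ(even, 0) = (even, 0, R)  ⊢  0110[even]□ (head at position 4)
Step 5: δ(even, □) = (qA, □, R)  ⊢  0110□[qA]□ (head at position 5)
The machine is in qA, so it halts and accepts.

Final answer: Accept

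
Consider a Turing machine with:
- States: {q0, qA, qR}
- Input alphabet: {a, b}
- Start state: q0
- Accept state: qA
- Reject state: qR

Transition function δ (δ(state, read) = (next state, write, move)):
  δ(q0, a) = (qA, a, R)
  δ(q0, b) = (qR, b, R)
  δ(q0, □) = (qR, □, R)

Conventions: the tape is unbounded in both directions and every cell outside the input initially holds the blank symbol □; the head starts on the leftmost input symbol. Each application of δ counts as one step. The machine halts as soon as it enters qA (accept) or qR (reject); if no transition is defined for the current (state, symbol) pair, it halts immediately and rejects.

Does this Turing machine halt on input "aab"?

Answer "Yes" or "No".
Step 0: [q0]aab (head at position 0)
Step 1: δ(q0, a) = (qA, a, R)  ⊢  a[qA]ab (head at position 1)
The machine is in qA, so it halts and accepts.
It halts after 1 steps.

Final answer: Yes - halts after 1 steps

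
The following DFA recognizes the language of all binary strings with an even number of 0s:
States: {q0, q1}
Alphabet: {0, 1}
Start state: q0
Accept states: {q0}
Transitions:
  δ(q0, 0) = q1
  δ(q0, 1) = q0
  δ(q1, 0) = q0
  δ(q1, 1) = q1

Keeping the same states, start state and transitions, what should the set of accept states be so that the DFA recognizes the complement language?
The DFA is complete (every state has a transition on every symbol), so the complement
is recognized by the same DFA with accepting and non-accepting states swapped.
Original accept states: {q0}
Complement accept states = All states - Original accept states
= {q0, q1} - {q0}
= {q1}
Complement language: strings with an ODD number of 0s

Final answer: {q1}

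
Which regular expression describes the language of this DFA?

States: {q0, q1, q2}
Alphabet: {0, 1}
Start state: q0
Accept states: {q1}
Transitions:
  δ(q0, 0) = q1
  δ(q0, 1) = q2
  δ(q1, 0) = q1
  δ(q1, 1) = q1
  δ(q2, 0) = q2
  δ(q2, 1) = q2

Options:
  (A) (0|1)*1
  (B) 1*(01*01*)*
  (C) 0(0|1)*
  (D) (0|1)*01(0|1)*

Testing sample strings against the DFA:
  '00' -> accepted
  '111' -> rejected
  '11100' -> rejected
  '00111' -> accepted
Checking each option for a counterexample:
  (A) (0|1)*1: '0' is accepted by the DFA but does not match the regex → eliminated
  (B) 1*(01*01*)*: ε is rejected by the DFA but matches the regex → eliminated
  (C) 0(0|1)*: agrees with the DFA on all strings of length ≤ 4
  (D) (0|1)*01(0|1)*: '0' is accepted by the DFA but does not match the regex → eliminated
Only (C) 0(0|1)* is consistent with the DFA.

Final answer: (C) 0(0|1)*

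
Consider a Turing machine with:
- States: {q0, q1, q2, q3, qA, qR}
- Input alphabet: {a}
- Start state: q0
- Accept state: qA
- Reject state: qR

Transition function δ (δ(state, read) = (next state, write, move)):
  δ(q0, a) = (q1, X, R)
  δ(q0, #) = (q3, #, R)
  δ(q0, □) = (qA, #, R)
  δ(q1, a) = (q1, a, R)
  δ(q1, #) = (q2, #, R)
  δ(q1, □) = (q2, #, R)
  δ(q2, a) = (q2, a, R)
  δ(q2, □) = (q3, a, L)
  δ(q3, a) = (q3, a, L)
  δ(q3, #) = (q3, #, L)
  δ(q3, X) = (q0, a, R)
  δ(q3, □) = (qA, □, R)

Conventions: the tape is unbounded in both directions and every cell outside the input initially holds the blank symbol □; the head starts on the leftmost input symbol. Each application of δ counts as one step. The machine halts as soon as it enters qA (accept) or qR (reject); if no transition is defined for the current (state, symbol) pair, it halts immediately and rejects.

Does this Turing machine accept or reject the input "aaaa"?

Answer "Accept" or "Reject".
Trace (configuration after each step, as tape_left[state]tape_right with head position):
Step 0: [q0]aaaa (head at position 0)
Step 1: X[q1]aaa (head 1)
Step 2: Xa[q1]aa (head 2)
Step 3: Xaa[q1]a (head 3)
Step 4: Xaaa[q1]□ (head 4)
Step 5: Xaaa#[q2]□ (head 5)
Step 6: Xaaa[q3]#a (head 4)
Step 7: Xaa[q3]a#a (head 3)
Step 8: Xa[q3]aa#a (head 2)
Step 9: X[q3]aaa#a (head 1)
Step 10: [q3]Xaaa#a (head 0)
Step 11: a[q0]aaa#a (head 1)
Step 12: aX[q1]aa#a (head 2)
Step 13: aXa[q1]a#a (head 3)
Step 14: aXaa[q1]#a (head 4)
Step 15: aXaa#[q2]a (head 5)
Step 16: aXaa#a[q2]□ (head 6)
Step 17: aXaa#[q3]aa (head 5)
Step 18: aXaa[q3]#aa (head 4)
Step 19: aXa[q3]a#aa (head 3)
Step 20: aX[q3]aa#aa (head 2)
Step 21: a[q3]Xaa#aa (head 1)
Step 22: aa[q0]aa#aa (head 2)
Step 23: aaX[q1]a#aa (head 3)
Step 24: aaXa[q1]#aa (head 4)
Step 25: aaXa#[q2]aa (head 5)
Step 26: aaXa#a[q2]a (head 6)
Step 27: aaXa#aa[q2]□ (head 7)
Step 28: aaXa#a[q3]aa (head 6)
Step 29: aaXa#[q3]aaa (head 5)
Step 30: aaXa[q3]#aaa (head 4)
Step 31: aaX[q3]a#aaa (head 3)
Step 32: aa[q3]Xa#aaa (head 2)
Step 33: aaa[q0]a#aaa (head 3)
Step 34: aaaX[q1]#aaa (head 4)
Step 35: aaaX#[q2]aaa (head 5)
Step 36: aaaX#a[q2]aa (head 6)
Step 37: aaaX#aa[q2]a (head 7)
Step 38: aaaX#aaa[q2]□ (head 8)
Step 39: aaaX#aa[q3]aa (head 7)
Step 40: aaaX#a[q3]aaa (head 6)
Step 41: aaaX#[q3]aaaa (head 5)
Step 42: aaaX[q3]#aaaa (head 4)
Step 43: aaa[q3]X#aaaa (head 3)
Step 44: aaaa[q0]#aaaa (head 4)
Step 45: aaaa#[q3]aaaa (head 5)
Step 46: aaaa[q3]#aaaa (head 4)
Step 47: aaa[q3]a#aaaa (head 3)
Step 48: aa[q3]aa#aaaa (head 2)
Step 49: a[q3]aaa#aaaa (head 1)
Step 50: [q3]aaaa#aaaa (head 0)
Step 51: [q3]□aaaa#aaaa (head -1)
Step 52: □[qA]aaaa#aaaa (head 0)
The machine is in qA, so it halts and accepts.

Final answer: Accept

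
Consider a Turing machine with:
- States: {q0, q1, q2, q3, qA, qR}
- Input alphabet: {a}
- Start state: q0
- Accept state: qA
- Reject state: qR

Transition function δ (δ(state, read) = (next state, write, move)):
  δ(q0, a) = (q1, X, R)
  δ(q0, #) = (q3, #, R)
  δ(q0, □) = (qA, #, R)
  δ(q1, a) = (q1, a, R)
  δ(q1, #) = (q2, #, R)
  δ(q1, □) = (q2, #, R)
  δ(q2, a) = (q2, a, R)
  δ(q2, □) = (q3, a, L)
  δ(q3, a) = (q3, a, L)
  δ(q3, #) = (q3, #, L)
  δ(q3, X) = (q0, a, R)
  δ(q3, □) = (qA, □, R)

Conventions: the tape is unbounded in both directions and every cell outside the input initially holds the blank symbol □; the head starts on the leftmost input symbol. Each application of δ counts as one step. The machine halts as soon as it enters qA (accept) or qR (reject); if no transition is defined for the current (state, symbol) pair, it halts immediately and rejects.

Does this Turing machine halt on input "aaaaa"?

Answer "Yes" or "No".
Trace (configuration after each step, as tape_left[state]tape_right with head position):
Step 0: [q0]aaaaa (head at position 0)
Step 1: X[q1]aaaa (head 1)
Step 2: Xa[q1]aaa (head 2)
Step 3: Xaa[q1]aa (head 3)
Step 4: Xaaa[q1]a (head 4)
Step 5: Xaaaa[q1]□ (head 5)
Step 6: Xaaaa#[q2]□ (head 6)
Step 7: Xaaaa[q3]#a (head 5)
Step 8: Xaaa[q3]a#a (head 4)
Step 9: Xaa[q3]aa#a (head 3)
Step 10: Xa[q3]aaa#a (head 2)
Step 11: X[q3]aaaa#a (head 1)
Step 12: [q3]Xaaaa#a (head 0)
Step 13: a[q0]aaaa#a (head 1)
Step 14: aX[q1]aaa#a (head 2)
Step 15: aXa[q1]aa#a (head 3)
Step 16: aXaa[q1]a#a (head 4)
Step 17: aXaaa[q1]#a (head 5)
Step 18: aXaaa#[q2]a (head 6)
Step 19: aXaaa#a[q2]□ (head 7)
Step 20: aXaaa#[q3]aa (head 6)
Step 21: aXaaa[q3]#aa (head 5)
Step 22: aXaa[q3]a#aa (head 4)
Step 23: aXa[q3]aa#aa (head 3)
Step 24: aX[q3]aaa#aa (head 2)
Step 25: a[q3]Xaaa#aa (head 1)
Step 26: aa[q0]aaa#aa (head 2)
Step 27: aaX[q1]aa#aa (head 3)
Step 28: aaXa[q1]a#aa (head 4)
Step 29: aaXaa[q1]#aa (head 5)
Step 30: aaXaa#[q2]aa (head 6)
Step 31: aaXaa#a[q2]a (head 7)
Step 32: aaXaa#aa[q2]□ (head 8)
Step 33: aaXaa#a[q3]aa (head 7)
Step 34: aaXaa#[q3]aaa (head 6)
Step 35: aaXaa[q3]#aaa (head 5)
Step 36: aaXa[q3]a#aaa (head 4)
Step 37: aaX[q3]aa#aaa (head 3)
Step 38: aa[q3]Xaa#aaa (head 2)
Step 39: aaa[q0]aa#aaa (head 3)
Step 40: aaaX[q1]a#aaa (head 4)
Step 41: aaaXa[q1]#aaa (head 5)
Step 42: aaaXa#[q2]aaa (head 6)
Step 43: aaaXa#a[q2]aa (head 7)
Step 44: aaaXa#aa[q2]a (head 8)
Step 45: aaaXa#aaa[q2]□ (head 9)
Step 46: aaaXa#aa[q3]aa (head 8)
Step 47: aaaXa#a[q3]aaa (head 7)
Step 48: aaaXa#[q3]aaaa (head 6)
Step 49: aaaXa[q3]#aaaa (head 5)
Step 50: aaaX[q3]a#aaaa (head 4)
Step 51: aaa[q3]Xa#aaaa (head 3)
Step 52: aaaa[q0]a#aaaa (head 4)
Step 53: aaaaX[q1]#aaaa (head 5)
Step 54: aaaaX#[q2]aaaa (head 6)
Step 55: aaaaX#a[q2]aaa (head 7)
Step 56: aaaaX#aa[q2]aa (head 8)
Step 57: aaaaX#aaa[q2]a (head 9)
Step 58: aaaaX#aaaa[q2]□ (head 10)
Step 59: aaaaX#aaa[q3]aa (head 9)
Step 60: aaaaX#aa[q3]aaa (head 8)
Step 61: aaaaX#a[q3]aaaa (head 7)
Step 62: aaaaX#[q3]aaaaa (head 6)
Step 63: aaaaX[q3]#aaaaa (head 5)
Step 64: aaaa[q3]X#aaaaa (head 4)
Step 65: aaaaa[q0]#aaaaa (head 5)
Step 66: aaaaa#[q3]aaaaa (head 6)
Step 67: aaaaa[q3]#aaaaa (head 5)
Step 68: aaaa[q3]a#aaaaa (head 4)
Step 69: aaa[q3]aa#aaaaa (head 3)
Step 70: aa[q3]aaa#aaaaa (head 2)
Step 71: a[q3]aaaa#aaaaa (head 1)
Step 72: [q3]aaaaa#aaaaa (head 0)
Step 73: [q3]□aaaaa#aaaaa (head -1)
Step 74: □[qA]aaaaa#aaaaa (head 0)
The machine is in qA, so it halts and accepts.
It halts after 74 steps.

Final answer: Yes - halts after 74 steps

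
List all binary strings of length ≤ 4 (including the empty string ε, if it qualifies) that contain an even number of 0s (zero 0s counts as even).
Checking every binary string of length 0 to 4:
  Length 0: accepted: ε | rejected: (none)
  Length 1: accepted: 1 | rejected: 0
  Length 2: accepted: 00, 11 | rejected: 01, 10
  Length 3: accepted: 001, 010, 100, 111 | rejected: 000, 011, 101, 110
  Length 4: accepted: 0000, 0011, 0101, 0110, 1001, 1010, 1100, 1111 | rejected: 0001, 0010, 0100, 0111, 1000, 1011, 1101, 1110
Total: 16 string(s).

Final answer: ε, 1, 00, 11, 001, 010, 100, 111, 0000, 0011, 0101, 0110, 1001, 1010, 1100, 1111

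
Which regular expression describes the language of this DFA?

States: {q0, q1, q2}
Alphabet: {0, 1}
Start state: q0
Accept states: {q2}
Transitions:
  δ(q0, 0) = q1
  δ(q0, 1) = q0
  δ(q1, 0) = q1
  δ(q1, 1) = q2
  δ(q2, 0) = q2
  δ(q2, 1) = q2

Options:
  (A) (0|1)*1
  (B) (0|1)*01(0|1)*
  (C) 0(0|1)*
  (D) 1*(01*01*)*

Testing sample strings against the DFA:
  '01' -> accepted
  '11' -> rejected
  '00' -> rejected
  '00011' -> accepted
Checking each option for a counterexample:
  (A) (0|1)*1: '1' is rejected by the DFA but matches the regex → eliminated
  (B) (0|1)*01(0|1)*: agrees with the DFA on all strings of length ≤ 4
  (C) 0(0|1)*: '0' is rejected by the DFA but matches the regex → eliminated
  (D) 1*(01*01*)*: ε is rejected by the DFA but matches the regex → eliminated
Only (B) (0|1)*01(0|1)* is consistent with the DFA.

Final answer: (B) (0|1)*01(0|1)*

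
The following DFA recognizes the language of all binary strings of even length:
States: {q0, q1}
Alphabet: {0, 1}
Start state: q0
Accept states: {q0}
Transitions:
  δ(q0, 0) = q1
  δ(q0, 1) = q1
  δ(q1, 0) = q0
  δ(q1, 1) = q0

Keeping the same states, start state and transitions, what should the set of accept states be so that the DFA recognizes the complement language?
The DFA is complete (every state has a transition on every symbol), so the complement
is recognized by the same DFA with accepting and non-accepting states swapped.
Original accept states: {q0}
Complement accept states = All states - Original accept states
= {q0, q1} - {q0}
= {q1}
Complement language: strings of ODD length

Final answer: {q1}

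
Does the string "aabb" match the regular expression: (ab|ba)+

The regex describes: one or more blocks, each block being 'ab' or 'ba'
No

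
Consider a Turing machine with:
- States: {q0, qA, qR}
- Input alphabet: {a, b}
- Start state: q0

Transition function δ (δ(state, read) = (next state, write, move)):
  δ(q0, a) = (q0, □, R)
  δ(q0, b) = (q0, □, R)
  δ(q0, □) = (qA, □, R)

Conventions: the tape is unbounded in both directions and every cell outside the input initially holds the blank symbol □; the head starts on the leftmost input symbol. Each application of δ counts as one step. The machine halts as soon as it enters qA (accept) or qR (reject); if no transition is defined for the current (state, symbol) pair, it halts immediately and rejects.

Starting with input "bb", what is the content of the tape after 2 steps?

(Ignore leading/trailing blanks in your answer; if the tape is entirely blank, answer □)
Step 0: [q0]bb (head at position 0)
Step 1: δ(q0, b) = (q0, □, R)  ⊢  □[q0]b (head at position 1)
Step 2: δ(q0, b) = (q0, □, R)  ⊢  □□[q0]□ (head at position 2)
Tape after 2 steps (ignoring surrounding blanks): □

Final answer: Tape: □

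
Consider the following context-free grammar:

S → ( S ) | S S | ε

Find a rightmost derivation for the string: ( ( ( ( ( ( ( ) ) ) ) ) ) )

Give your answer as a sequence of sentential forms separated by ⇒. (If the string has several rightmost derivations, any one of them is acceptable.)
Start with S.
Step 1: the rightmost non-terminal is S; apply S → ( S ):  ( S )
Step 2: the rightmost non-terminal is S; apply S → ( S ):  ( ( S ) )
Step 3: the rightmost non-terminal is S; apply S → ( S ):  ( ( ( S ) ) )
Step 4: the rightmost non-terminal is S; apply S → ( S ):  ( ( ( ( S ) ) ) )
Step 5: the rightmost non-terminal is S; apply S → ( S ):  ( ( ( ( ( S ) ) ) ) )
Step 6: the rightmost non-terminal is S; apply S → ( S ):  ( ( ( ( ( ( S ) ) ) ) ) )
Step 7: the rightmost non-terminal is S; apply S → ( S ):  ( ( ( ( ( ( ( S ) ) ) ) ) ) )
Step 8: the rightmost non-terminal is S; apply S → ε:  ( ( ( ( ( ( ( ) ) ) ) ) ) )

Final answer: S ⇒ ( S ) ⇒ ( ( S ) ) ⇒ ( ( ( S ) ) ) ⇒ ( ( ( ( S ) ) ) ) ⇒ ( ( ( ( ( S ) ) ) ) ) ⇒ ( ( ( ( ( ( S ) ) ) ) ) ) ⇒ ( ( ( ( ( ( ( S ) ) ) ) ) ) ) ⇒ ( ( ( ( ( ( ( ) ) ) ) ) ) )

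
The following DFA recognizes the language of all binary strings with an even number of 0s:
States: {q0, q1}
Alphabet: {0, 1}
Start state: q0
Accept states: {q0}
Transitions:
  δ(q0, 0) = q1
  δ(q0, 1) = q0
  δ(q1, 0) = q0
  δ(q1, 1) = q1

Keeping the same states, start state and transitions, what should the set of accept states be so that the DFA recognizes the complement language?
The DFA is complete (every state has a transition on every symbol), so the complement
is recognized by the same DFA with accepting and non-accepting states swapped.
Original accept states: {q0}
Complement accept states = All states - Original accept states
= {q0, q1} - {q0}
= {q1}
Complement language: strings with an ODD number of 0s

Final answer: {q1}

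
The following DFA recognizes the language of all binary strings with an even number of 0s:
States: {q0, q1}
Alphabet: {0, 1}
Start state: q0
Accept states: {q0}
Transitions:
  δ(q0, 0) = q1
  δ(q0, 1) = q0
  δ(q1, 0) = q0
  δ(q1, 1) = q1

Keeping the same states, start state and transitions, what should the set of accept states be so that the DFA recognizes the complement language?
The DFA is complete (every state has a transition on every symbol), so the complement
is recognized by the same DFA with accepting and non-accepting states swapped.
Original accept states: {q0}
Complement accept states = All states - Original accept states
= {q0, q1} - {q0}
= {q1}
Complement language: strings with an ODD number of 0s

Final answer: {q1}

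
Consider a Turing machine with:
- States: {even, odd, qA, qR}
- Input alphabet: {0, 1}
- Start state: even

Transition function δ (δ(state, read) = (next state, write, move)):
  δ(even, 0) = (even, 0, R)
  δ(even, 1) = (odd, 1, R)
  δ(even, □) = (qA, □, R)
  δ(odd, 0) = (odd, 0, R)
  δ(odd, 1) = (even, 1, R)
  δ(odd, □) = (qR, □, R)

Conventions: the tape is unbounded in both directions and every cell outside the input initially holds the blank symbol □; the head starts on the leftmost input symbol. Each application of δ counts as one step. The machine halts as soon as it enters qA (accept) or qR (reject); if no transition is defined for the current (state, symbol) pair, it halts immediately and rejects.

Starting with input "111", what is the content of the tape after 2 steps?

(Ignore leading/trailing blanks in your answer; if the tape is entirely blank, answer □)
Step 0: [even]111 (head at position 0)
Step 1: δ(even, 1) = (odd, 1, R)  ⊢  1[odd]11 (head at position 1)
Step 2: δ(odd, 1) = (even, 1, R)  ⊢  11[even]1 (head at position 2)
Tape after 2 steps (ignoring surrounding blanks): 111

Final answer: Tape: 111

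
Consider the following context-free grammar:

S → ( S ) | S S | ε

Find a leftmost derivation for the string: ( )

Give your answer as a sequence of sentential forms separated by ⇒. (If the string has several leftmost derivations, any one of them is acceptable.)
Start with S.
Step 1: the leftmost non-terminal is S; apply S → ( S ):  ( S )
Step 2: the leftmost non-terminal is S; apply S → ε:  ( )

Final answer: S ⇒ ( S ) ⇒ ( )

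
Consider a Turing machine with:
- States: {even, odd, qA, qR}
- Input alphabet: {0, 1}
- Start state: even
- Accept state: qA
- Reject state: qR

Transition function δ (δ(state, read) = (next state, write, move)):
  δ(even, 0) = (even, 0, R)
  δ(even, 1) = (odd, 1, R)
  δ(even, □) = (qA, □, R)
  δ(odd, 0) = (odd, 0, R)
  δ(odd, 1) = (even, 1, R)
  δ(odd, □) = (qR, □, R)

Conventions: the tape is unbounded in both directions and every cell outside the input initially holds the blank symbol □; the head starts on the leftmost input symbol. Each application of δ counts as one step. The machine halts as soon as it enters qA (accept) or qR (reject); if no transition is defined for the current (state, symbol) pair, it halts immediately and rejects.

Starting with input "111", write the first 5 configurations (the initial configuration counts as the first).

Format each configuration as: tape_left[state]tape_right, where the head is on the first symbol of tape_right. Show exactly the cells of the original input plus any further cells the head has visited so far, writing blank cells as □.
Step 0: [even]111 (head at position 0)
Step 1: δ(even, 1) = (odd, 1, R)  ⊢  1[odd]11 (head at position 1)
Step 2: δ(odd, 1) = (even, 1, R)  ⊢  11[even]1 (head at position 2)
Step 3: δ(even, 1) = (odd, 1, R)  ⊢  111[odd]□ (head at position 3)
Step 4: δ(odd, □) = (qR, □, R)  ⊢  111□[qR]□ (head at position 4)

Final answer: [even]111 ⊢ 1[odd]11 ⊢ 11[even]1 ⊢ 111[odd]□ ⊢ 111□[qR]□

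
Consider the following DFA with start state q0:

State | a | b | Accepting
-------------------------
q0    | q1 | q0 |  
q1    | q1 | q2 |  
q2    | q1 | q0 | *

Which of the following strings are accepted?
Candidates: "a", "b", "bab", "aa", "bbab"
"a": q0 → q1; q1 is not accepting → rejected
"b": q0 → q0; q0 is not accepting → rejected
"bab": q0 → q0 → q1 → q2; q2 is accepting → accepted
"aa": q0 → q1 → q1; q1 is not accepting → rejected
"bbab": q0 → q0 → q0 → q1 → q2; q2 is accepting → accepted

Final answer: "bab", "bbab"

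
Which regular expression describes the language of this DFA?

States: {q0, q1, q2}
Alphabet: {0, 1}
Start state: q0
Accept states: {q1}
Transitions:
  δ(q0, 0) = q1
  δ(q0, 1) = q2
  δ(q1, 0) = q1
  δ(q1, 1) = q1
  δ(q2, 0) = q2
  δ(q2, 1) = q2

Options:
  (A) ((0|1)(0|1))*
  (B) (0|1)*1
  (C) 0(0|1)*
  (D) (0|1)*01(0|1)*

Testing sample strings against the DFA:
  '0011' -> accepted
  '0010' -> accepted
  '00001' -> accepted
  '111' -> rejected
Checking each option for a counterexample:
  (A) ((0|1)(0|1))*: ε is rejected by the DFA but matches the regex → eliminated
  (B) (0|1)*1: '0' is accepted by the DFA but does not match the regex → eliminated
  (C) 0(0|1)*: agrees with the DFA on all strings of length ≤ 4
  (D) (0|1)*01(0|1)*: '0' is accepted by the DFA but does not match the regex → eliminated
Only (C) 0(0|1)* is consistent with the DFA.

Final answer: (C) 0(0|1)*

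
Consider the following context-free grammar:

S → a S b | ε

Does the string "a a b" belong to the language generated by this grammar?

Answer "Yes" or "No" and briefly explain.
Every derivation applies S → a S b some number n of times and then S → ε, producing a^n b^n with equally many a's and b's. The string a a b has two a's but only one b, so it cannot be derived.

Final answer: No - no valid derivation exists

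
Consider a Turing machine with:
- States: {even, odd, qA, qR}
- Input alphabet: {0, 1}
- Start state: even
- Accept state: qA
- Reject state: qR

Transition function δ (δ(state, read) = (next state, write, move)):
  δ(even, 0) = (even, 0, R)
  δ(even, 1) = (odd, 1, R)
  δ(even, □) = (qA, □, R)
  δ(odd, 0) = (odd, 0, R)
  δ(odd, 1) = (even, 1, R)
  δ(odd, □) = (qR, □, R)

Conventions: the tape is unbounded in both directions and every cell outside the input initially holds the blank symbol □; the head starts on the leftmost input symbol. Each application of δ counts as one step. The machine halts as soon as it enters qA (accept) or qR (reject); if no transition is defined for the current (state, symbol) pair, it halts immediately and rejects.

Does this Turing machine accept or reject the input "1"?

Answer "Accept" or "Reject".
Step 0: [even]1 (head at position 0)
Step 1: δ(even, 1) = (odd, 1, R)  ⊢  1[odd]□ (head at position 1)
Step 2: δ(odd, □) = (qR, □, R)  ⊢  1□[qR]□ (head at position 2)
The machine is in qR, so it halts and rejects.

Final answer: Reject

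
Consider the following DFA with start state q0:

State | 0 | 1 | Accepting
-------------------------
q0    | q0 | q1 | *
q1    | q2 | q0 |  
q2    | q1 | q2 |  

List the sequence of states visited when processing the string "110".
q0 → q1 → q0 → q0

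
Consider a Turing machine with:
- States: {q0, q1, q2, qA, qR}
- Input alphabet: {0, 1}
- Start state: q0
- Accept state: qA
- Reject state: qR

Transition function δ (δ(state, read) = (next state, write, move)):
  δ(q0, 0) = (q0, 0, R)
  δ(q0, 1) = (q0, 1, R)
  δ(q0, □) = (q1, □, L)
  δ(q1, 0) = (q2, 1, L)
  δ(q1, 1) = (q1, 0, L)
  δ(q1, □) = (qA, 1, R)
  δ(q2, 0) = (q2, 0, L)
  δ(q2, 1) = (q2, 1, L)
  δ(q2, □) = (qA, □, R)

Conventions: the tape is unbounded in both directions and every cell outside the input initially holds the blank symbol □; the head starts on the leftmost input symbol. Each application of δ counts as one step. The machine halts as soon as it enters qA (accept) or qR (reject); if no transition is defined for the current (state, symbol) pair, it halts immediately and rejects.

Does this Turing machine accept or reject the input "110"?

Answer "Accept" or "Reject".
Step 0: [q0]110 (head at position 0)
Step 1: δ(q0, 1) = (q0, 1, R)  ⊢  1[q0]10 (head at position 1)
Step 2: δ(q0, 1) = (q0, 1, R)  ⊢  11[q0]0 (head at position 2)
Step 3: δ(q0, 0) = (q0, 0, R)  ⊢  110[q0]□ (head at position 3)
Step 4: δ(q0, □) = (q1, □, L)  ⊢  11[q1]0□ (head at position 2)
Step 5: δ(q1, 0) = (q2, 1, L)  ⊢  1[q2]11□ (head at position 1)
Step 6: δ(q2, 1) = (q2, 1, L)  ⊢  [q2]111□ (head at position 0)
Step 7: δ(q2, 1) = (q2, 1, L)  ⊢  [q2]□111□ (head at position -1)
Step 8: δ(q2, □) = (qA, □, R)  ⊢  □[qA]111□ (head at position 0)
The machine is in qA, so it halts and accepts.

Final answer: Accept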